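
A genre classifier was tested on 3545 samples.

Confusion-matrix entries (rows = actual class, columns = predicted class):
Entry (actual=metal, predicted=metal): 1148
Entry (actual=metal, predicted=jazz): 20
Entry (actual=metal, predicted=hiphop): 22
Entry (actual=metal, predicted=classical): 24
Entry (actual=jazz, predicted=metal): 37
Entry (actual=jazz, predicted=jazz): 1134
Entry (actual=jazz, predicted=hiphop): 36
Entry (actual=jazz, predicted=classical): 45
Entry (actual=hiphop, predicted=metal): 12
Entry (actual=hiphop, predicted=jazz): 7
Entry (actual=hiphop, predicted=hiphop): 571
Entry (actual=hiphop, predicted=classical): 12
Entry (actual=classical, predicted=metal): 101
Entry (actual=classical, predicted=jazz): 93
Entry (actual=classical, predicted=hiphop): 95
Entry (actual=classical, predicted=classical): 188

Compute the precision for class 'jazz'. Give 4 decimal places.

One-vs-rest for 'jazz': TP = diagonal; FP = other classes predicted 'jazz'; FN = 'jazz' predicted as other.
precision = TP/(TP+FP).
jazz: TP=1134, FP=20+7+93=120 → 1134/1254 = 0.90431

0.9043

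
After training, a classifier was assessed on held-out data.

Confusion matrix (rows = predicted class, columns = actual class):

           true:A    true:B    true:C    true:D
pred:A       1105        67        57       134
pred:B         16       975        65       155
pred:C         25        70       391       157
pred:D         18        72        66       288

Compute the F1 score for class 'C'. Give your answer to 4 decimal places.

Treat 'C' as positive and all other classes as negative.
F1 score = 2·TP/(2·TP+FP+FN).
C: TP=391, FP=25+70+157=252, FN=57+65+66=188 → 782/1222 = 0.63993

0.6399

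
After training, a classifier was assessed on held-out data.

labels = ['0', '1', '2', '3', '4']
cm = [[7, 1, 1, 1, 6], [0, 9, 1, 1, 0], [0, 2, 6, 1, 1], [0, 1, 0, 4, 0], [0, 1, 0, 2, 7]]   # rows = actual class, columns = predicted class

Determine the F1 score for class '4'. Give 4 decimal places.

0.5833

F1 score = 2·TP/(2·TP+FP+FN).
4: TP=7, FP=6+0+1+0=7, FN=0+1+0+2=3 → 14/24 = 0.58333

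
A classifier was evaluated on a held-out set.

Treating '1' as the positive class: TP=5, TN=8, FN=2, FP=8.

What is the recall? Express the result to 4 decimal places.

0.7143

Recall = TP/(TP+FN) = 5/(5+2) = 5/7 = 0.7143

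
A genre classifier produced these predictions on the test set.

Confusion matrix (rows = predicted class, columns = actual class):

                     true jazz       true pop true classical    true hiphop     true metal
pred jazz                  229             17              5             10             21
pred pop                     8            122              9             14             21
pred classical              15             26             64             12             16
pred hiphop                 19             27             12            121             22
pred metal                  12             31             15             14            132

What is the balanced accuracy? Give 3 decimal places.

0.659

Balanced accuracy = mean of per-class recall.
  jazz: recall = 229/283 = 0.8092
  pop: recall = 122/223 = 0.5471
  classical: recall = 64/105 = 0.6095
  hiphop: recall = 121/171 = 0.7076
  metal: recall = 132/212 = 0.6226
Mean = (0.8092 + 0.5471 + 0.6095 + 0.7076 + 0.6226) / 5 = 0.659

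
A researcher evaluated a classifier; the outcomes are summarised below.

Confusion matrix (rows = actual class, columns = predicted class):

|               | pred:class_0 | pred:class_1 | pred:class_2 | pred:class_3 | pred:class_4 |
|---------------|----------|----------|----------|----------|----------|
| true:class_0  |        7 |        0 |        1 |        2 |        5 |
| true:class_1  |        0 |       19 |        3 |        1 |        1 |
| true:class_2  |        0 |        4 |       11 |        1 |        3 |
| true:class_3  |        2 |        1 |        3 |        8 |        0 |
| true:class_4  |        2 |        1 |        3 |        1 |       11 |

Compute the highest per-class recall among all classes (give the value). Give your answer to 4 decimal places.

0.7917

Per-class recall (TP/(TP+FN)):
  class_0: TP=7, FN=0+1+2+5=8 → 7/15 = 0.46667
  class_1: TP=19, FN=0+3+1+1=5 → 19/24 = 0.79167
  class_2: TP=11, FN=0+4+1+3=8 → 11/19 = 0.57895
  class_3: TP=8, FN=2+1+3+0=6 → 8/14 = 0.57143
  class_4: TP=11, FN=2+1+3+1=7 → 11/18 = 0.61111
Highest is class 'class_1' with recall = 0.7917.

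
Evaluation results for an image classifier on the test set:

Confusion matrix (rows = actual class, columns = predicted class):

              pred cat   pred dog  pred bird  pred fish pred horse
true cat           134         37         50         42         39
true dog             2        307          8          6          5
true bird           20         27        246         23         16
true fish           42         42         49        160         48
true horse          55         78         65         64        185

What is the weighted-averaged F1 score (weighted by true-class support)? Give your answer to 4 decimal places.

Per-class F1 score (2·TP/(2·TP+FP+FN)):
  cat: TP=134, FP=2+20+42+55=119, FN=37+50+42+39=168 → 268/555 = 0.48288
  dog: TP=307, FP=37+27+42+78=184, FN=2+8+6+5=21 → 614/819 = 0.74969
  bird: TP=246, FP=50+8+49+65=172, FN=20+27+23+16=86 → 492/750 = 0.65600
  fish: TP=160, FP=42+6+23+64=135, FN=42+42+49+48=181 → 320/636 = 0.50314
  horse: TP=185, FP=39+5+16+48=108, FN=55+78+65+64=262 → 370/740 = 0.50000
Weighted-F1 score = Σ (supportᵢ/N)·F1 scoreᵢ with N=1750: (302/1750)·0.48288 + (328/1750)·0.74969 + (332/1750)·0.65600 + (341/1750)·0.50314 + (447/1750)·0.50000 = 0.5741

0.5741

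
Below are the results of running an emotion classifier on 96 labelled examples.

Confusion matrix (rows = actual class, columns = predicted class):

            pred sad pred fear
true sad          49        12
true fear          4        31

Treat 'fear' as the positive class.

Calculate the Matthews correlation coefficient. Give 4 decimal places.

0.6669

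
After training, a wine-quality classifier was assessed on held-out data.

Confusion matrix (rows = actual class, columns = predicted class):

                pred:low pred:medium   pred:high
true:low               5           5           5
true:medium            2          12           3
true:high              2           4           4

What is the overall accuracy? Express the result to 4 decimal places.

0.5000

Accuracy = trace / total = (5+12+4=21) / 42 = 21/42 = 0.5000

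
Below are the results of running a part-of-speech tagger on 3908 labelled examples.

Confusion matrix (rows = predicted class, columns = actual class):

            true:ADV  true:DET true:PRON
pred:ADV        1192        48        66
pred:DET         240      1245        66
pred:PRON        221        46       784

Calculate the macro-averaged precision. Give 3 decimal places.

0.820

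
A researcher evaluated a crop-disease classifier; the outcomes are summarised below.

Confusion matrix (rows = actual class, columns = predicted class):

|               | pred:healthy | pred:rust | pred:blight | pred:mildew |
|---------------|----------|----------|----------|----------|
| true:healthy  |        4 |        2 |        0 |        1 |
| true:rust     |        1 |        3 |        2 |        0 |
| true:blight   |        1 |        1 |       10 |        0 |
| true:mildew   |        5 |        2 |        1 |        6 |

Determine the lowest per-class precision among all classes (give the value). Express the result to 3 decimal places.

Per-class precision (TP/(TP+FP)):
  healthy: TP=4, FP=1+1+5=7 → 4/11 = 0.3636
  rust: TP=3, FP=2+1+2=5 → 3/8 = 0.3750
  blight: TP=10, FP=0+2+1=3 → 10/13 = 0.7692
  mildew: TP=6, FP=1+0+0=1 → 6/7 = 0.8571
Lowest is class 'healthy' with precision = 0.364.

0.364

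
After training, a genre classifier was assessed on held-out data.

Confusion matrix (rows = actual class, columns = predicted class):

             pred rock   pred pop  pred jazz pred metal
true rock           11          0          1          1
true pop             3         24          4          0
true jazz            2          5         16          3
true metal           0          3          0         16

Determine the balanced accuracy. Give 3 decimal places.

0.769

Balanced accuracy = mean of per-class recall.
  rock: recall = 11/13 = 0.8462
  pop: recall = 24/31 = 0.7742
  jazz: recall = 16/26 = 0.6154
  metal: recall = 16/19 = 0.8421
Mean = (0.8462 + 0.7742 + 0.6154 + 0.8421) / 4 = 0.769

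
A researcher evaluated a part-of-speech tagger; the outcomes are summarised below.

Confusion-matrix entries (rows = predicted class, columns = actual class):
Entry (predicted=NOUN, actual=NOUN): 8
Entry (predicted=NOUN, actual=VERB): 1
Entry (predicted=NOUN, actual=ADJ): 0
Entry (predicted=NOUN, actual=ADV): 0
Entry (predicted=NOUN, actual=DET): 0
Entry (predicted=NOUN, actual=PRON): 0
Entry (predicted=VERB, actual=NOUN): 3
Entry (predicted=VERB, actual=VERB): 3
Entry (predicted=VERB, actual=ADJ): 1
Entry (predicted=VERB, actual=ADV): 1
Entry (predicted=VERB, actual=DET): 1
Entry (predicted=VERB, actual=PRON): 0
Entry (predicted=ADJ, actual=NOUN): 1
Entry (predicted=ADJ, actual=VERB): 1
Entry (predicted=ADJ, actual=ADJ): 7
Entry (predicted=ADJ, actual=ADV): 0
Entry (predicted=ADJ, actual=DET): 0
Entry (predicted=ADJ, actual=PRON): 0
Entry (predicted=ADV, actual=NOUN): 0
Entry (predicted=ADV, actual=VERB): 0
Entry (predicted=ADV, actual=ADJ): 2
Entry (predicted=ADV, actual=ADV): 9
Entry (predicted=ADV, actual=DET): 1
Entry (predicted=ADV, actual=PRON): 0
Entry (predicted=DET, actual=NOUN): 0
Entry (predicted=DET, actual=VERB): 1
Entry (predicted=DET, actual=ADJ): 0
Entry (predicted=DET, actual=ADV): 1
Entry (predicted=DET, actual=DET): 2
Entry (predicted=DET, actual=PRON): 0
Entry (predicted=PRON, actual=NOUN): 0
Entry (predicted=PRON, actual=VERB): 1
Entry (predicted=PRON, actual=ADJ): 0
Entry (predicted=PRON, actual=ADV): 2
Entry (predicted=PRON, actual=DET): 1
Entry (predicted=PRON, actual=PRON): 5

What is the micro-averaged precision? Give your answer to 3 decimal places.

0.654

Micro-averaging pools counts across classes: ΣTP=34, ΣFP=18, ΣFN=18.
Micro-precision = TP/(TP+FP) on pooled counts = 0.654 (equals overall accuracy in single-label multiclass).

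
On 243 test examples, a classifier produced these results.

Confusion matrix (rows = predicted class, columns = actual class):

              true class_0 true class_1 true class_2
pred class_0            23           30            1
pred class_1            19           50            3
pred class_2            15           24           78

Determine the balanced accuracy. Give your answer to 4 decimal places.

0.6118

Balanced accuracy = mean of per-class recall.
  class_0: recall = 23/57 = 0.40351
  class_1: recall = 50/104 = 0.48077
  class_2: recall = 78/82 = 0.95122
Mean = (0.40351 + 0.48077 + 0.95122) / 3 = 0.6118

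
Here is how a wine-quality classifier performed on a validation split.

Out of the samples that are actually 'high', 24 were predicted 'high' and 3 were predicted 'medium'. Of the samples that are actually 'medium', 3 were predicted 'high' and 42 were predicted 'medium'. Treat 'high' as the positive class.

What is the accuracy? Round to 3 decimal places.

0.917

Accuracy = (TP+TN)/N = (24+42)/72 = 0.917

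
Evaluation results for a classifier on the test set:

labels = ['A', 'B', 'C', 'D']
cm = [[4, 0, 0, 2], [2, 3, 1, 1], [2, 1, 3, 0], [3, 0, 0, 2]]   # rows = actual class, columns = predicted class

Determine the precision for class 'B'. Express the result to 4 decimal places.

0.7500

One-vs-rest for 'B': TP = diagonal; FP = other classes predicted 'B'; FN = 'B' predicted as other.
precision = TP/(TP+FP).
B: TP=3, FP=0+1+0=1 → 3/4 = 0.75000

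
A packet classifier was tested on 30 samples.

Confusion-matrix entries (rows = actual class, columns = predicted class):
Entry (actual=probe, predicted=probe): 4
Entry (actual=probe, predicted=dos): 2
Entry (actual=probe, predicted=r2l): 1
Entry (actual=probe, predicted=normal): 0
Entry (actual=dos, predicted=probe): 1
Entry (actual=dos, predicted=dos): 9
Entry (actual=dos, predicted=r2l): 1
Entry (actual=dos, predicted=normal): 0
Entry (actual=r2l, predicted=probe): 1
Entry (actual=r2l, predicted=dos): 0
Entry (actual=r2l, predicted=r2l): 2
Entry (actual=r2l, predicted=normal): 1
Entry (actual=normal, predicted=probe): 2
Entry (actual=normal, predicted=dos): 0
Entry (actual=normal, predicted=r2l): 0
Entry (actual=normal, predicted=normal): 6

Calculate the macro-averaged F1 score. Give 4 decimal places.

0.6629

Per-class F1 score (2·TP/(2·TP+FP+FN)):
  probe: TP=4, FP=1+1+2=4, FN=2+1+0=3 → 8/15 = 0.53333
  dos: TP=9, FP=2+0+0=2, FN=1+1+0=2 → 18/22 = 0.81818
  r2l: TP=2, FP=1+1+0=2, FN=1+0+1=2 → 4/8 = 0.50000
  normal: TP=6, FP=0+0+1=1, FN=2+0+0=2 → 12/15 = 0.80000
Macro-F1 score = mean = (0.53333 + 0.81818 + 0.50000 + 0.80000) / 4 = 0.6629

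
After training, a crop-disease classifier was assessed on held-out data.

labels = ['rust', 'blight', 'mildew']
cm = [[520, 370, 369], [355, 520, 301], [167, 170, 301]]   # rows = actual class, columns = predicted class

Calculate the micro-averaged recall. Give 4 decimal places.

Micro-averaging pools counts across classes: ΣTP=1341, ΣFP=1732, ΣFN=1732.
Micro-recall = TP/(TP+FN) on pooled counts = 0.4364 (equals overall accuracy in single-label multiclass).

0.4364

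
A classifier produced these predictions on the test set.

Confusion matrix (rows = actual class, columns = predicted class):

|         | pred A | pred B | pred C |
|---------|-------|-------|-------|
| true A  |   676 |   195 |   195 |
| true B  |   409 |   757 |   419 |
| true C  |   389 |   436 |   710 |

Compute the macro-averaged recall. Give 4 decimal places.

0.5248

Per-class recall (TP/(TP+FN)):
  A: TP=676, FN=195+195=390 → 676/1066 = 0.63415
  B: TP=757, FN=409+419=828 → 757/1585 = 0.47760
  C: TP=710, FN=389+436=825 → 710/1535 = 0.46254
Macro-recall = mean = (0.63415 + 0.47760 + 0.46254) / 3 = 0.5248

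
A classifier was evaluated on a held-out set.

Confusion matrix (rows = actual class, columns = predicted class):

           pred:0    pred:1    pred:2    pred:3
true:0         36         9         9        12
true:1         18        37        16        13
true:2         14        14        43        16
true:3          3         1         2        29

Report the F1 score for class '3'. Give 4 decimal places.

Treat '3' as positive and all other classes as negative.
F1 score = 2·TP/(2·TP+FP+FN).
3: TP=29, FP=12+13+16=41, FN=3+1+2=6 → 58/105 = 0.55238

0.5524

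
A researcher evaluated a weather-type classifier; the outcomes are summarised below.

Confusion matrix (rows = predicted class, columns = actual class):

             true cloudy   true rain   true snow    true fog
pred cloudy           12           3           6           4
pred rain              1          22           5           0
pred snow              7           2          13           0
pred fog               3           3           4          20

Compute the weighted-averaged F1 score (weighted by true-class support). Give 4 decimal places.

Per-class F1 score (2·TP/(2·TP+FP+FN)):
  cloudy: TP=12, FP=3+6+4=13, FN=1+7+3=11 → 24/48 = 0.50000
  rain: TP=22, FP=1+5+0=6, FN=3+2+3=8 → 44/58 = 0.75862
  snow: TP=13, FP=7+2+0=9, FN=6+5+4=15 → 26/50 = 0.52000
  fog: TP=20, FP=3+3+4=10, FN=4+0+0=4 → 40/54 = 0.74074
Weighted-F1 score = Σ (supportᵢ/N)·F1 scoreᵢ with N=105: (23/105)·0.50000 + (30/105)·0.75862 + (28/105)·0.52000 + (24/105)·0.74074 = 0.6343

0.6343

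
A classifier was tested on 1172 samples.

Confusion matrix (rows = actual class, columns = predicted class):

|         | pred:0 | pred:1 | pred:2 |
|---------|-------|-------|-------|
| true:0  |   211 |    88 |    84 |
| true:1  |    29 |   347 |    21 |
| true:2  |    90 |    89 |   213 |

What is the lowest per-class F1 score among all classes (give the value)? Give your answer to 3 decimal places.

Per-class F1 score (2·TP/(2·TP+FP+FN)):
  0: TP=211, FP=29+90=119, FN=88+84=172 → 422/713 = 0.5919
  1: TP=347, FP=88+89=177, FN=29+21=50 → 694/921 = 0.7535
  2: TP=213, FP=84+21=105, FN=90+89=179 → 426/710 = 0.6000
Lowest is class '0' with F1 score = 0.592.

0.592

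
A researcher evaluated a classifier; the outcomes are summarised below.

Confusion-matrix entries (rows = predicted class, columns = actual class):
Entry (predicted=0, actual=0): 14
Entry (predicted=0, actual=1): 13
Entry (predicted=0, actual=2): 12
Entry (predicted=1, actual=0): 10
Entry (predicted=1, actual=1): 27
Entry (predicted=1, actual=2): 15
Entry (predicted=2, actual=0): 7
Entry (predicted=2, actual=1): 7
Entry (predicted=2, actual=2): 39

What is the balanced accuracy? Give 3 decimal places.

Balanced accuracy = mean of per-class recall.
  0: recall = 14/31 = 0.4516
  1: recall = 27/47 = 0.5745
  2: recall = 39/66 = 0.5909
Mean = (0.4516 + 0.5745 + 0.5909) / 3 = 0.539

0.539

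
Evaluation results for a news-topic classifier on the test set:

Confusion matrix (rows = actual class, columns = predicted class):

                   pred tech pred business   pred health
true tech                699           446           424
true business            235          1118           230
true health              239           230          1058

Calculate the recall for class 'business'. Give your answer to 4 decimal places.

recall = TP/(TP+FN).
business: TP=1118, FN=235+230=465 → 1118/1583 = 0.70625

0.7063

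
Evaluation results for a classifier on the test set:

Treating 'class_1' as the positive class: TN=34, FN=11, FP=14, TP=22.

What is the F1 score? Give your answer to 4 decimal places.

Precision = TP/(TP+FP) = 22/36 = 0.6111
Recall = TP/(TP+FN) = 22/33 = 0.6667
F1 = 2·TP/(2·TP+FP+FN) = 44/69 = 0.6377

0.6377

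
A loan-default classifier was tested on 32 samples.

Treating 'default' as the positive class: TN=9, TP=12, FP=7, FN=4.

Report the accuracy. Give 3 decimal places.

Accuracy = (TP+TN)/N = (12+9)/32 = 0.656

0.656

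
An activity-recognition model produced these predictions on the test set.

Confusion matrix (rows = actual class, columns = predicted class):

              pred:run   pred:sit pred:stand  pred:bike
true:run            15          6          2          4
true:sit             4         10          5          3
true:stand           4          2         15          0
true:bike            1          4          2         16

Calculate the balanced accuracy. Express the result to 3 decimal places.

0.605

Balanced accuracy = mean of per-class recall.
  run: recall = 15/27 = 0.5556
  sit: recall = 10/22 = 0.4545
  stand: recall = 15/21 = 0.7143
  bike: recall = 16/23 = 0.6957
Mean = (0.5556 + 0.4545 + 0.7143 + 0.6957) / 4 = 0.605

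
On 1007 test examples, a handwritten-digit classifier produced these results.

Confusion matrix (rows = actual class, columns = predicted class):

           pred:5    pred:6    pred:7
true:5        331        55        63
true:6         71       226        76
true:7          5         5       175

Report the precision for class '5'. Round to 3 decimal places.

One-vs-rest for '5': TP = diagonal; FP = other classes predicted '5'; FN = '5' predicted as other.
precision = TP/(TP+FP).
5: TP=331, FP=71+5=76 → 331/407 = 0.8133

0.813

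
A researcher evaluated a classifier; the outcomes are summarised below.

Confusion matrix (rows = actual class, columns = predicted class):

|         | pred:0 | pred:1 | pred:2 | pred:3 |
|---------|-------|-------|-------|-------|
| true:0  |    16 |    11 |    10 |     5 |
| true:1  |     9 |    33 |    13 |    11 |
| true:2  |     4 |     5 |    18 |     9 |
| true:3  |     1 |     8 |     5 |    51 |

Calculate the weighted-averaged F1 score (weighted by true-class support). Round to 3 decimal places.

Per-class F1 score (2·TP/(2·TP+FP+FN)):
  0: TP=16, FP=9+4+1=14, FN=11+10+5=26 → 32/72 = 0.4444
  1: TP=33, FP=11+5+8=24, FN=9+13+11=33 → 66/123 = 0.5366
  2: TP=18, FP=10+13+5=28, FN=4+5+9=18 → 36/82 = 0.4390
  3: TP=51, FP=5+11+9=25, FN=1+8+5=14 → 102/141 = 0.7234
Weighted-F1 score = Σ (supportᵢ/N)·F1 scoreᵢ with N=209: (42/209)·0.4444 + (66/209)·0.5366 + (36/209)·0.4390 + (65/209)·0.7234 = 0.559

0.559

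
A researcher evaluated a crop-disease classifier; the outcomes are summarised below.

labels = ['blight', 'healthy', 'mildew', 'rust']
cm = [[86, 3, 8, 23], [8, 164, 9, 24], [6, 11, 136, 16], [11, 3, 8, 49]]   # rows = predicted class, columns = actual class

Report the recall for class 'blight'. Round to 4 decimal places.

Treat 'blight' as positive and all other classes as negative.
recall = TP/(TP+FN).
blight: TP=86, FN=8+6+11=25 → 86/111 = 0.77477

0.7748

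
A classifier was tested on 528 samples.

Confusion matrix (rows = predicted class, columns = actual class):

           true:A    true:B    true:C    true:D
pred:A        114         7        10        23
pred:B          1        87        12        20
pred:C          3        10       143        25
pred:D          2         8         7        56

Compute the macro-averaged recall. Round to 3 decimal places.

0.752

Per-class recall (TP/(TP+FN)):
  A: TP=114, FN=1+3+2=6 → 114/120 = 0.9500
  B: TP=87, FN=7+10+8=25 → 87/112 = 0.7768
  C: TP=143, FN=10+12+7=29 → 143/172 = 0.8314
  D: TP=56, FN=23+20+25=68 → 56/124 = 0.4516
Macro-recall = mean = (0.9500 + 0.7768 + 0.8314 + 0.4516) / 4 = 0.752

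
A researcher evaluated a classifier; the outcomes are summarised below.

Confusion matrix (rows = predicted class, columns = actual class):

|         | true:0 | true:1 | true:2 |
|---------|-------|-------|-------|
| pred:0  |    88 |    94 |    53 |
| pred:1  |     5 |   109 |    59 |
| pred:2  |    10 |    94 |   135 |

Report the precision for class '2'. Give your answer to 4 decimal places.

0.5649

precision = TP/(TP+FP).
2: TP=135, FP=10+94=104 → 135/239 = 0.56485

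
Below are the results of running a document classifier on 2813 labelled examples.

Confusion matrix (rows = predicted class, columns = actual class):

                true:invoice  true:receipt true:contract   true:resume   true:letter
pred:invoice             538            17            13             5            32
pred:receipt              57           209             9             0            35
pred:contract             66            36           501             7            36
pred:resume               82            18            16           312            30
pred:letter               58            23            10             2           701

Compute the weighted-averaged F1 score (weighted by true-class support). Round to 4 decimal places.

Per-class F1 score (2·TP/(2·TP+FP+FN)):
  invoice: TP=538, FP=17+13+5+32=67, FN=57+66+82+58=263 → 1076/1406 = 0.76529
  receipt: TP=209, FP=57+9+0+35=101, FN=17+36+18+23=94 → 418/613 = 0.68189
  contract: TP=501, FP=66+36+7+36=145, FN=13+9+16+10=48 → 1002/1195 = 0.83849
  resume: TP=312, FP=82+18+16+30=146, FN=5+0+7+2=14 → 624/784 = 0.79592
  letter: TP=701, FP=58+23+10+2=93, FN=32+35+36+30=133 → 1402/1628 = 0.86118
Weighted-F1 score = Σ (supportᵢ/N)·F1 scoreᵢ with N=2813: (801/2813)·0.76529 + (303/2813)·0.68189 + (549/2813)·0.83849 + (326/2813)·0.79592 + (834/2813)·0.86118 = 0.8026

0.8026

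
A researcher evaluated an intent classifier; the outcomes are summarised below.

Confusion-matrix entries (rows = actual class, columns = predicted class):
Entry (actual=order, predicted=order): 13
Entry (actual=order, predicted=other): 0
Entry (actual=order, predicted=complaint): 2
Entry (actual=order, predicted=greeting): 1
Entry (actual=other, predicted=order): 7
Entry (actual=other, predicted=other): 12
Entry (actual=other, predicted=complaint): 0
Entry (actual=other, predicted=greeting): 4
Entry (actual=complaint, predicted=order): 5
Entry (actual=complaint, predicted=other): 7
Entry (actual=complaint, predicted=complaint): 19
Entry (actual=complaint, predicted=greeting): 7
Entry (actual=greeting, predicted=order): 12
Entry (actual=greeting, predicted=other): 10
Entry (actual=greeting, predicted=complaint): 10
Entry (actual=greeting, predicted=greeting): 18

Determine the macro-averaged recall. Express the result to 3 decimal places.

0.549

Per-class recall (TP/(TP+FN)):
  order: TP=13, FN=0+2+1=3 → 13/16 = 0.8125
  other: TP=12, FN=7+0+4=11 → 12/23 = 0.5217
  complaint: TP=19, FN=5+7+7=19 → 19/38 = 0.5000
  greeting: TP=18, FN=12+10+10=32 → 18/50 = 0.3600
Macro-recall = mean = (0.8125 + 0.5217 + 0.5000 + 0.3600) / 4 = 0.549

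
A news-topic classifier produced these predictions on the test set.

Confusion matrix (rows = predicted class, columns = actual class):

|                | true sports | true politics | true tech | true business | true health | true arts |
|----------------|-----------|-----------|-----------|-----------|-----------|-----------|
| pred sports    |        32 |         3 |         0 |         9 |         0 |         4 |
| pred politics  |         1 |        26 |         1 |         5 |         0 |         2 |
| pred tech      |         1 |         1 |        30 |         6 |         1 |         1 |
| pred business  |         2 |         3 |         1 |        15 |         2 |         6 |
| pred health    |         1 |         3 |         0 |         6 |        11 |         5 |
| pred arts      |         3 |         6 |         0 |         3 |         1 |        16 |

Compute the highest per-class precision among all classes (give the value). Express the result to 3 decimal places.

Per-class precision (TP/(TP+FP)):
  sports: TP=32, FP=3+0+9+0+4=16 → 32/48 = 0.6667
  politics: TP=26, FP=1+1+5+0+2=9 → 26/35 = 0.7429
  tech: TP=30, FP=1+1+6+1+1=10 → 30/40 = 0.7500
  business: TP=15, FP=2+3+1+2+6=14 → 15/29 = 0.5172
  health: TP=11, FP=1+3+0+6+5=15 → 11/26 = 0.4231
  arts: TP=16, FP=3+6+0+3+1=13 → 16/29 = 0.5517
Highest is class 'tech' with precision = 0.750.

0.750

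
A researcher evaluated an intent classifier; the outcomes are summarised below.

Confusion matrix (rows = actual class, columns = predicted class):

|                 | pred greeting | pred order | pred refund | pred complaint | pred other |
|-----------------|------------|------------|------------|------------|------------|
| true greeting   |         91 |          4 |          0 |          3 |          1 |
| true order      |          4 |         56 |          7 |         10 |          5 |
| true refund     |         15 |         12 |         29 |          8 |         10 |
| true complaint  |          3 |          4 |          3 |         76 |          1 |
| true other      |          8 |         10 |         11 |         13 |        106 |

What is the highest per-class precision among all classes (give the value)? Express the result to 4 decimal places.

0.8618

Per-class precision (TP/(TP+FP)):
  greeting: TP=91, FP=4+15+3+8=30 → 91/121 = 0.75207
  order: TP=56, FP=4+12+4+10=30 → 56/86 = 0.65116
  refund: TP=29, FP=0+7+3+11=21 → 29/50 = 0.58000
  complaint: TP=76, FP=3+10+8+13=34 → 76/110 = 0.69091
  other: TP=106, FP=1+5+10+1=17 → 106/123 = 0.86179
Highest is class 'other' with precision = 0.8618.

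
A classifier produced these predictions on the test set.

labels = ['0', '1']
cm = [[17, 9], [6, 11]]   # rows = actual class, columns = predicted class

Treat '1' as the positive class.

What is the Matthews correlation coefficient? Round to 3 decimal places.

MCC = (TP·TN − FP·FN) / √((TP+FP)(TP+FN)(TN+FP)(TN+FN))
Numerator = 11·17 − 9·6 = 133
Denominator = √(20·17·26·23) = √203320 = 450.9102
MCC = 133 / 450.9102 = 0.295

0.295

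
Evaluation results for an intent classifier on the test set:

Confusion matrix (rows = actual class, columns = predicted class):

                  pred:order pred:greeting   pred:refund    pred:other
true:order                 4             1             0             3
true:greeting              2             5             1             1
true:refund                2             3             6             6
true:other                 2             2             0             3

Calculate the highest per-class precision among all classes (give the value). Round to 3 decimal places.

0.857

Per-class precision (TP/(TP+FP)):
  order: TP=4, FP=2+2+2=6 → 4/10 = 0.4000
  greeting: TP=5, FP=1+3+2=6 → 5/11 = 0.4545
  refund: TP=6, FP=0+1+0=1 → 6/7 = 0.8571
  other: TP=3, FP=3+1+6=10 → 3/13 = 0.2308
Highest is class 'refund' with precision = 0.857.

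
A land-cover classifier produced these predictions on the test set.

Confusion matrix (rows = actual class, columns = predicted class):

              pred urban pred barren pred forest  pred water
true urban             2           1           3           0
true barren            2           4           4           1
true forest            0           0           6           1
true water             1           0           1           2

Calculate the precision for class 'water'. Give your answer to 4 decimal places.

One-vs-rest for 'water': TP = diagonal; FP = other classes predicted 'water'; FN = 'water' predicted as other.
precision = TP/(TP+FP).
water: TP=2, FP=0+1+1=2 → 2/4 = 0.50000

0.5000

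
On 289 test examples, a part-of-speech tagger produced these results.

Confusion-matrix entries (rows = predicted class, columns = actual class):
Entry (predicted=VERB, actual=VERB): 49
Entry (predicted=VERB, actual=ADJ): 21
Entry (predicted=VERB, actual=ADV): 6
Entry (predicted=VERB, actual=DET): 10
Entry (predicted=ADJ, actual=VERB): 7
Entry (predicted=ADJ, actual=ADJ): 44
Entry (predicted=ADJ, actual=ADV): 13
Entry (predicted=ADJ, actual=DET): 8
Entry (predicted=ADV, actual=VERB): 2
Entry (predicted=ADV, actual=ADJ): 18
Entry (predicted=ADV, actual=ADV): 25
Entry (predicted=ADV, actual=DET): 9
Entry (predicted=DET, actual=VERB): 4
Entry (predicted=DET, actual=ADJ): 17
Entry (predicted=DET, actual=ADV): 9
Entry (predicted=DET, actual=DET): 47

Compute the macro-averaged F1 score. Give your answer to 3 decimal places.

Per-class F1 score (2·TP/(2·TP+FP+FN)):
  VERB: TP=49, FP=21+6+10=37, FN=7+2+4=13 → 98/148 = 0.6622
  ADJ: TP=44, FP=7+13+8=28, FN=21+18+17=56 → 88/172 = 0.5116
  ADV: TP=25, FP=2+18+9=29, FN=6+13+9=28 → 50/107 = 0.4673
  DET: TP=47, FP=4+17+9=30, FN=10+8+9=27 → 94/151 = 0.6225
Macro-F1 score = mean = (0.6622 + 0.5116 + 0.4673 + 0.6225) / 4 = 0.566

0.566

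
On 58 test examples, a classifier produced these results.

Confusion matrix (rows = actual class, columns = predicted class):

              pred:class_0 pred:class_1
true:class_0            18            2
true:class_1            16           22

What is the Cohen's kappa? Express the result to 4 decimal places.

Observed agreement pₒ = trace/N = 40/58 = 0.68966
Expected agreement pₑ = Σ (rowᵢ·colᵢ)/N² = (20·34 + 38·24)/58² = 0.47325
κ = (pₒ − pₑ)/(1 − pₑ) = (0.68966 − 0.47325)/(1 − 0.47325) = 0.4108

0.4108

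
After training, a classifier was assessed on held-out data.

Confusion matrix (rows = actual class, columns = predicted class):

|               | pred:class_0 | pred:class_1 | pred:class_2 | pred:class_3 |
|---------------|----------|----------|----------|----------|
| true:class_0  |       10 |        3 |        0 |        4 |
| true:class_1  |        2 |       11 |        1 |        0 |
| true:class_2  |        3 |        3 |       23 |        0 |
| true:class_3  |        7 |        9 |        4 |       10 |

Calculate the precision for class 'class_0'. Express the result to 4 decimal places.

Take TP from the diagonal, FP from the rest of the 'class_0' prediction marginal, FN from the rest of the 'class_0' actual marginal.
precision = TP/(TP+FP).
class_0: TP=10, FP=2+3+7=12 → 10/22 = 0.45455

0.4545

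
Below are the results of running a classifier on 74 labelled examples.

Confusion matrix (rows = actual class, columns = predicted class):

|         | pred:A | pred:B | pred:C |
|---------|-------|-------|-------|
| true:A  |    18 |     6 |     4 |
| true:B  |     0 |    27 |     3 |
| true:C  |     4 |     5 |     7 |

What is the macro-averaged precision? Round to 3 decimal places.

Per-class precision (TP/(TP+FP)):
  A: TP=18, FP=0+4=4 → 18/22 = 0.8182
  B: TP=27, FP=6+5=11 → 27/38 = 0.7105
  C: TP=7, FP=4+3=7 → 7/14 = 0.5000
Macro-precision = mean = (0.8182 + 0.7105 + 0.5000) / 3 = 0.676

0.676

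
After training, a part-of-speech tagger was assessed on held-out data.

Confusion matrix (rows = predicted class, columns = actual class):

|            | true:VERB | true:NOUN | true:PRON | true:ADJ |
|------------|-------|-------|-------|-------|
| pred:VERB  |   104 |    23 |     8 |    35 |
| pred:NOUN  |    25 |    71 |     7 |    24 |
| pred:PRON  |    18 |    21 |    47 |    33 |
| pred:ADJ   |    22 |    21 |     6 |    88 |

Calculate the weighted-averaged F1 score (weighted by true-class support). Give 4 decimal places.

0.5628

Per-class F1 score (2·TP/(2·TP+FP+FN)):
  VERB: TP=104, FP=23+8+35=66, FN=25+18+22=65 → 208/339 = 0.61357
  NOUN: TP=71, FP=25+7+24=56, FN=23+21+21=65 → 142/263 = 0.53992
  PRON: TP=47, FP=18+21+33=72, FN=8+7+6=21 → 94/187 = 0.50267
  ADJ: TP=88, FP=22+21+6=49, FN=35+24+33=92 → 176/317 = 0.55521
Weighted-F1 score = Σ (supportᵢ/N)·F1 scoreᵢ with N=553: (169/553)·0.61357 + (136/553)·0.53992 + (68/553)·0.50267 + (180/553)·0.55521 = 0.5628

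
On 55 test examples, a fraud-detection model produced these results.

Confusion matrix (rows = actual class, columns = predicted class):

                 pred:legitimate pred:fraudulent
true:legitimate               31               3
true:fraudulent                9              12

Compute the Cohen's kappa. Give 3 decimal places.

0.511

Observed agreement pₒ = trace/N = 43/55 = 0.7818
Expected agreement pₑ = Σ (rowᵢ·colᵢ)/N² = (34·40 + 21·15)/55² = 0.5537
κ = (pₒ − pₑ)/(1 − pₑ) = (0.7818 − 0.5537)/(1 − 0.5537) = 0.511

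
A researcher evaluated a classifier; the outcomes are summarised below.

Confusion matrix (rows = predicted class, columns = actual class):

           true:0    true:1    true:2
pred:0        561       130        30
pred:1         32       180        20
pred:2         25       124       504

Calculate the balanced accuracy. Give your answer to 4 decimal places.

0.7441

Balanced accuracy = mean of per-class recall.
  0: recall = 561/618 = 0.90777
  1: recall = 180/434 = 0.41475
  2: recall = 504/554 = 0.90975
Mean = (0.90777 + 0.41475 + 0.90975) / 3 = 0.7441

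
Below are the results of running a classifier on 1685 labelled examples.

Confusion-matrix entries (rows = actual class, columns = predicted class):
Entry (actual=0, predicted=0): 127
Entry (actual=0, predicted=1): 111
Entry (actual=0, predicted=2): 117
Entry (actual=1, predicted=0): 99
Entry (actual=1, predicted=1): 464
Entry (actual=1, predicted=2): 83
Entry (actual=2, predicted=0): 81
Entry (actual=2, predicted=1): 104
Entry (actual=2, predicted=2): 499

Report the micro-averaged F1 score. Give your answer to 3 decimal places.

Micro-averaging pools counts across classes: ΣTP=1090, ΣFP=595, ΣFN=595.
Micro-F1 score = 2·TP/(2·TP+FP+FN) on pooled counts = 0.647 (equals overall accuracy in single-label multiclass).

0.647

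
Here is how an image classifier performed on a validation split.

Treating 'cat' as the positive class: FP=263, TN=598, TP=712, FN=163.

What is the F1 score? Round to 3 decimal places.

0.770

Precision = TP/(TP+FP) = 712/975 = 0.7303
Recall = TP/(TP+FN) = 712/875 = 0.8137
F1 = 2·TP/(2·TP+FP+FN) = 1424/1850 = 0.770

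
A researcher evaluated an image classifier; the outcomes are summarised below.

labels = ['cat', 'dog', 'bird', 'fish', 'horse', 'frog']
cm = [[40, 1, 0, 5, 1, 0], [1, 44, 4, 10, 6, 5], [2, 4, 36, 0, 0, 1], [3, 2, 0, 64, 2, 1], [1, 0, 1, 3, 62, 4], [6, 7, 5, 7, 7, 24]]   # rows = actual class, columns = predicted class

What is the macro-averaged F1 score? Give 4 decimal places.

0.7419

Per-class F1 score (2·TP/(2·TP+FP+FN)):
  cat: TP=40, FP=1+2+3+1+6=13, FN=1+0+5+1+0=7 → 80/100 = 0.80000
  dog: TP=44, FP=1+4+2+0+7=14, FN=1+4+10+6+5=26 → 88/128 = 0.68750
  bird: TP=36, FP=0+4+0+1+5=10, FN=2+4+0+0+1=7 → 72/89 = 0.80899
  fish: TP=64, FP=5+10+0+3+7=25, FN=3+2+0+2+1=8 → 128/161 = 0.79503
  horse: TP=62, FP=1+6+0+2+7=16, FN=1+0+1+3+4=9 → 124/149 = 0.83221
  frog: TP=24, FP=0+5+1+1+4=11, FN=6+7+5+7+7=32 → 48/91 = 0.52747
Macro-F1 score = mean = (0.80000 + 0.68750 + 0.80899 + 0.79503 + 0.83221 + 0.52747) / 6 = 0.7419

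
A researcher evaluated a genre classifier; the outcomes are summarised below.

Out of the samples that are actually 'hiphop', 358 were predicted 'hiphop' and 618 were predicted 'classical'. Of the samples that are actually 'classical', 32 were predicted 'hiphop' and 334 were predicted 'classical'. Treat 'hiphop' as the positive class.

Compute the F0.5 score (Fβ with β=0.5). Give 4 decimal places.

Fβ = (1+β²)·TP / ((1+β²)·TP + β²·FN + FP), with β²=1/4
= 1.25·358 / (1.25·358 + 0.25·618 + 32) = 0.7058

0.7058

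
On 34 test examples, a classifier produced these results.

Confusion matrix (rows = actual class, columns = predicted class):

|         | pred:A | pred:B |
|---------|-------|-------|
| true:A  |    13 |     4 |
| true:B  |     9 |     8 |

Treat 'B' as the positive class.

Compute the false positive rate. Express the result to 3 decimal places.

0.235

FPR = FP/(FP+TN) = 4/(4+13) = 0.235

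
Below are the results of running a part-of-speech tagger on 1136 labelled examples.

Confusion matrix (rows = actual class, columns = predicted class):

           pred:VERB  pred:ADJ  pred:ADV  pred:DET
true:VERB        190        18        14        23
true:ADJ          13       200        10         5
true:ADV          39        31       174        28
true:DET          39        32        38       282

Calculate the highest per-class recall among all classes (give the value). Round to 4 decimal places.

Per-class recall (TP/(TP+FN)):
  VERB: TP=190, FN=18+14+23=55 → 190/245 = 0.77551
  ADJ: TP=200, FN=13+10+5=28 → 200/228 = 0.87719
  ADV: TP=174, FN=39+31+28=98 → 174/272 = 0.63971
  DET: TP=282, FN=39+32+38=109 → 282/391 = 0.72123
Highest is class 'ADJ' with recall = 0.8772.

0.8772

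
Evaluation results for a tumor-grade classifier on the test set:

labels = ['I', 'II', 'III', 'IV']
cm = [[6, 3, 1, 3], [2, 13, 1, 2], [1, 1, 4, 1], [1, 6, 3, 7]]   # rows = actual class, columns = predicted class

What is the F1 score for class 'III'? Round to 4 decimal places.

0.5000

Take TP from the diagonal, FP from the rest of the 'III' prediction marginal, FN from the rest of the 'III' actual marginal.
F1 score = 2·TP/(2·TP+FP+FN).
III: TP=4, FP=1+1+3=5, FN=1+1+1=3 → 8/16 = 0.50000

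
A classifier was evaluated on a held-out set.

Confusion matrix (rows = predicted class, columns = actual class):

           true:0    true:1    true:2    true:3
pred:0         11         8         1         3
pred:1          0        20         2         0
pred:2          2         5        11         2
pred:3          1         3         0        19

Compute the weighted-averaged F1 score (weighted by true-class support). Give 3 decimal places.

0.700

Per-class F1 score (2·TP/(2·TP+FP+FN)):
  0: TP=11, FP=8+1+3=12, FN=0+2+1=3 → 22/37 = 0.5946
  1: TP=20, FP=0+2+0=2, FN=8+5+3=16 → 40/58 = 0.6897
  2: TP=11, FP=2+5+2=9, FN=1+2+0=3 → 22/34 = 0.6471
  3: TP=19, FP=1+3+0=4, FN=3+0+2=5 → 38/47 = 0.8085
Weighted-F1 score = Σ (supportᵢ/N)·F1 scoreᵢ with N=88: (14/88)·0.5946 + (36/88)·0.6897 + (14/88)·0.6471 + (24/88)·0.8085 = 0.700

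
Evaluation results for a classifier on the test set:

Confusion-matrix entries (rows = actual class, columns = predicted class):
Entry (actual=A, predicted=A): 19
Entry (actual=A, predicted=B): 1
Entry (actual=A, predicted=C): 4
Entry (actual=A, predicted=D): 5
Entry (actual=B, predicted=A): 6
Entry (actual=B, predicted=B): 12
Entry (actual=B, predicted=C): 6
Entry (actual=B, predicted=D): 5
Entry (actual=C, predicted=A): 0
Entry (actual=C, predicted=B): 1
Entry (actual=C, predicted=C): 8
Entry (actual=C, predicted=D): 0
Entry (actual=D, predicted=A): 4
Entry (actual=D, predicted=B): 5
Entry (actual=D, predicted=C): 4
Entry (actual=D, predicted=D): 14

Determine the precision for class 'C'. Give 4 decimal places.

Take TP from the diagonal, FP from the rest of the 'C' prediction marginal, FN from the rest of the 'C' actual marginal.
precision = TP/(TP+FP).
C: TP=8, FP=4+6+4=14 → 8/22 = 0.36364

0.3636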